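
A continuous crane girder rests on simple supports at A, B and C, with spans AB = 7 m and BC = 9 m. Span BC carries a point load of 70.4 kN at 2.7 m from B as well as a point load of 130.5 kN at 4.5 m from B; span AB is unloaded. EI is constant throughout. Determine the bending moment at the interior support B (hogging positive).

Take M_B as the redundant. Released structure: two simple spans AB and BC with a hinge at B.
Discontinuity in slope at B on the released structure — sum the simple-span end rotations:
  span BC: point load 70.4 at a = 2.7: Pab(L + b)/(6LEI) = 339.3/EI
  span BC: point load 130.5 at a = 4.5: Pab(L + b)/(6LEI) = 660.7/EI
  relative rotation θ_0 = (0 + 999.9)/EI = 999.9/EI
A unit hogging moment at B produces rotation L₁/(3EI) + L₂/(3EI) = 5.333/EI.
Slope continuity at B: θ_0 = M_B·5.333/EI, so M_B = 999.9/5.333 = 187.5 kN·m (hogging).

M_B = 187.5 kN·m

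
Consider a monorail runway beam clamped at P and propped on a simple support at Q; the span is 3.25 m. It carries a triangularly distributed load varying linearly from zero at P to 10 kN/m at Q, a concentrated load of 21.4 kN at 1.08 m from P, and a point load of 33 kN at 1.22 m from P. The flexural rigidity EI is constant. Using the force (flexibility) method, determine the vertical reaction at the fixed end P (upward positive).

R_P = 52.46 kN

Choose R_Q as the redundant. The primary structure is the cantilever fixed at P.
Deflection at Q on the released cantilever, summing each load's contribution:
  triangular load, peak 10 at the free end: 11w₀L⁴/(120EI) = 102.3/EI
  point load 21.4 at a = 1.08: Pa²(3L − a)/(6EI) = 36.07/EI
  point load 33 at a = 1.22: Pa²(3L − a)/(6EI) = 69.83/EI
  δ_0 = 208.2/EI
Flexibility coefficient — unit upward force at Q: δ_{QQ} = L³/(3EI) = 11.44/EI.
Compatibility at Q: δ_0 − R_Q·δ_{QQ} = 0, so R_Q = 208.2/11.44 = 18.19 kN.
Vertical equilibrium: R_P = ΣP − R_Q = 70.65 − 18.19 = 52.46 kN.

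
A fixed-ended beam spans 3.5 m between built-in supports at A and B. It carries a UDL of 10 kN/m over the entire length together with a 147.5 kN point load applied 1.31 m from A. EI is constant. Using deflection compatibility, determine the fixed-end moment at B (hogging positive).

M_B = 55.46 kN·m

Take the two fixed-end moments M_A, M_B as redundants; the released structure is the simple span AB.
End rotations of the released simple span under the applied load (×1/EI):
  at A: UDL 10: wL³/(24EI) = 17.86/EI
  at B: UDL 10: wL³/(24EI) = 17.86/EI
  at A: point load 147.5 at a = 1.31: Pab(L + b)/(6LEI) = 114.7/EI
  at B: point load 147.5 at a = 1.31: Pab(L + a)/(6LEI) = 96.92/EI
  θ_A0 = 132.5/EI,  θ_B0 = 114.8/EI
Flexibility coefficients: a unit moment at one end gives L/(3EI) there and L/(6EI) at the far end, so f₁₁ = f₂₂ = 1.167/EI and f₁₂ = f₂₁ = 0.5833/EI.
Compatibility — zero rotation at each built-in end:
  1.167 M_A + 0.5833 M_B = 132.5
  0.5833 M_A + 1.167 M_B = 114.8
Solving the pair gives M_A = 85.86 kN·m and M_B = 55.46 kN·m (hogging).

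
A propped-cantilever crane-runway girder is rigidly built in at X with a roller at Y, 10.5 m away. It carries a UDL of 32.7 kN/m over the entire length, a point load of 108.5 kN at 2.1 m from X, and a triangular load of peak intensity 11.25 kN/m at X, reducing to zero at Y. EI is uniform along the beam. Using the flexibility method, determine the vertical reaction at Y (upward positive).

R_Y = 146.6 kN

Take the reaction at Y as the redundant and release it; the primary structure is a cantilever fixed at X.
Primary-structure tip deflection at Y by superposition:
  UDL 32.7: wL⁴/(8EI) = 49684/EI
  point load 108.5 at a = 2.1: Pa²(3L − a)/(6EI) = 2345/EI
  triangular load, peak 11.25 at the fixed end: w₀L⁴/(30EI) = 4558/EI
  δ_0 = 56587/EI
Flexibility coefficient — unit upward force at Y: δ_{YY} = L³/(3EI) = 385.9/EI.
The prop prevents deflection at Y: R_Y = δ_0/δ_{YY} = 56587/385.9 = 146.6 kN.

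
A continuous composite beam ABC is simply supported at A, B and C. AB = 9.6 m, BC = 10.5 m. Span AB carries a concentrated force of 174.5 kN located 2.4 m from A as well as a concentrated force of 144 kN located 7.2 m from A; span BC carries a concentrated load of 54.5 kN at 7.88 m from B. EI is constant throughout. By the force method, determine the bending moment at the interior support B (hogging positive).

M_B = 237.1 kN·m

Insert a hinge at B; M_B is the redundant, and each span becomes simply supported.
End slopes at the hinge B, treating each span as simply supported:
  span AB: point load 174.5 at a = 2.4: Pab(L + a)/(6LEI) = 628.2/EI
  span AB: point load 144 at a = 7.2: Pab(L + a)/(6LEI) = 725.8/EI
  span BC: point load 54.5 at a = 7.88: Pab(L + b)/(6LEI) = 234.3/EI
  relative rotation θ_0 = (1354 + 234.3)/EI = 1588/EI
A unit hogging moment at B produces rotation L₁/(3EI) + L₂/(3EI) = 6.7/EI.
Compatibility: M_B·(L₁+L₂)/(3EI) = θ_0, giving M_B = 237.1 kN·m (hogging).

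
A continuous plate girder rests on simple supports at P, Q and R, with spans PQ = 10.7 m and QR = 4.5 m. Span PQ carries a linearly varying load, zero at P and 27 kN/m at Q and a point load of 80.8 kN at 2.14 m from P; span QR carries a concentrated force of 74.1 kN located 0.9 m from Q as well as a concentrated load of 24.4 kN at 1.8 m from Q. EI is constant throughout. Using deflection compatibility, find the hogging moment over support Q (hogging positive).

M_Q = 224 kN·m

Take M_Q as the redundant. Released structure: two simple spans PQ and QR with a hinge at Q.
End slopes at the hinge Q, treating each span as simply supported:
  span PQ: triangular load, peak 27: w₀L³/(45EI) = 735/EI
  span PQ: point load 80.8 at a = 2.14: Pab(L + a)/(6LEI) = 296/EI
  span QR: point load 74.1 at a = 0.9: Pab(L + b)/(6LEI) = 72.03/EI
  span QR: point load 24.4 at a = 1.8: Pab(L + b)/(6LEI) = 31.62/EI
  relative rotation θ_0 = (1031 + 103.6)/EI = 1135/EI
A unit hogging moment at Q produces rotation L₁/(3EI) + L₂/(3EI) = 5.067/EI.
Slope continuity at Q: θ_0 = M_Q·5.067/EI, so M_Q = 1135/5.067 = 224 kN·m (hogging).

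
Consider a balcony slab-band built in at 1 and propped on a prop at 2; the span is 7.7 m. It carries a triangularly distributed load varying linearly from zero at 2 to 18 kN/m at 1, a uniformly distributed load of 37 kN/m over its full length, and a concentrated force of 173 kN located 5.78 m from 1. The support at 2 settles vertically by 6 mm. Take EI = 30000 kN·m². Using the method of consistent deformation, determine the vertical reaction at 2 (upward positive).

Release the roller at 2. Primary structure: cantilever fixed at 1.
Primary-structure tip deflection at 2 by superposition:
  triangular load, peak 18 at the fixed end: w₀L⁴/(30EI) = 2109/EI
  UDL 37: wL⁴/(8EI) = 16258/EI
  point load 173 at a = 5.78: Pa²(3L − a)/(6EI) = 16684/EI
  δ_0 = 35051/EI
Flexibility coefficient — unit upward force at 2: δ_{22} = L³/(3EI) = 152.2/EI.
With EI = 30000 kN·m²: δ_0 = 1.1684 m and δ_{22} = 0.005073 m/kN.
Compatibility — the beam at 2 must follow the support down by 0.006 m: δ_0 − R_2·δ_{22} = 0.006, so R_2 = (1.1684 − 0.006)/0.005073 = 229.1 kN.

R_2 = 229.1 kN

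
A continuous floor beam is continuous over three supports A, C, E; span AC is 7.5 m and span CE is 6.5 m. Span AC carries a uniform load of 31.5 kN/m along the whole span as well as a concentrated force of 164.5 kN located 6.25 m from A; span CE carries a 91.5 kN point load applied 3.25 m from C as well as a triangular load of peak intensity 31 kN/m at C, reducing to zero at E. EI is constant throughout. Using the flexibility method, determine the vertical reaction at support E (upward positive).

R_E = 33.93 kN

Release continuity at C by inserting a hinge; the redundant is the internal moment M_C. The primary structure is two simply-supported spans AC and CE.
End slopes at the hinge C, treating each span as simply supported:
  span AC: UDL 31.5: wL³/(24EI) = 553.7/EI
  span AC: point load 164.5 at a = 6.25: Pab(L + a)/(6LEI) = 392.7/EI
  span CE: point load 91.5 at a = 3.25: Pab(L + b)/(6LEI) = 241.6/EI
  span CE: triangular load, peak 31: w₀L³/(45EI) = 189.2/EI
  relative rotation θ_0 = (946.4 + 430.8)/EI = 1377/EI
A unit hogging moment at C produces rotation L₁/(3EI) + L₂/(3EI) = 4.667/EI.
Slope continuity at C: θ_0 = M_C·4.667/EI, so M_C = 1377/4.667 = 295.1 kN·m (hogging).
Span CE, ΣM about E: R_C^{CE}·6.5 = 734 + 295.1, so R_C^{CE} = 158.3 kN and R_E = 192.2 − 158.3 = 33.93 kN.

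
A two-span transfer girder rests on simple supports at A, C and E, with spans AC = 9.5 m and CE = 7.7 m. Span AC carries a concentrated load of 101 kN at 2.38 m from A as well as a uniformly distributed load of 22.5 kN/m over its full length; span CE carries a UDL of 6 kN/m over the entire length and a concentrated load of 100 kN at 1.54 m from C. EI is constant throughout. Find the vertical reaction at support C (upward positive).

Insert a hinge at C; M_C is the redundant, and each span becomes simply supported.
Rotations at C on the released spans (each span's end-slope, ×1/EI):
  span AC: point load 101 at a = 2.38: Pab(L + a)/(6LEI) = 356.7/EI
  span AC: UDL 22.5: wL³/(24EI) = 803.8/EI
  span CE: UDL 6: wL³/(24EI) = 114.1/EI
  span CE: point load 100 at a = 1.54: Pab(L + b)/(6LEI) = 284.6/EI
  relative rotation θ_0 = (1161 + 398.7)/EI = 1559/EI
A unit hogging moment at C produces rotation L₁/(3EI) + L₂/(3EI) = 5.733/EI.
Compatibility: M_C·(L₁+L₂)/(3EI) = θ_0, giving M_C = 272 kN·m (hogging).
Span AC, ΣM about A with M_C applied at C: R_C^{AC}·9.5 = 1256 + 272, so R_C^{AC} = 160.8 kN and R_A = 314.8 − 160.8 = 153.9 kN.
Span CE, ΣM about E: R_C^{CE}·7.7 = 793.9 + 272, so R_C^{CE} = 138.4 kN and R_E = 146.2 − 138.4 = 7.781 kN.
R_C = 160.8 + 138.4 = 299.2 kN.

R_C = 299.2 kN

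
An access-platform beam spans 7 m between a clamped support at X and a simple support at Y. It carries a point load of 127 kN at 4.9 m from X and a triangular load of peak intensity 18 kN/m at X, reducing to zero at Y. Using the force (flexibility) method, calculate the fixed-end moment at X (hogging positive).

Remove the prop at Y; the released (primary) structure is a cantilever built in at X.
Free-end deflection of the primary structure under the applied loading (downward +):
  point load 127 at a = 4.9: Pa²(3L − a)/(6EI) = 8182/EI
  triangular load, peak 18 at the fixed end: w₀L⁴/(30EI) = 1441/EI
  δ_0 = 9623/EI
Tip deflection under a unit load at Y: L³/(3EI) = 114.3/EI.
The prop prevents deflection at Y: R_Y = δ_0/δ_{YY} = 9623/114.3 = 84.16 kN.
Moment equilibrium about X: M_X = Σ(load moments about X) − R_Y·L = 769.3 − 84.16×7 = 180.1 kN·m.

M_X = 180.1 kN·m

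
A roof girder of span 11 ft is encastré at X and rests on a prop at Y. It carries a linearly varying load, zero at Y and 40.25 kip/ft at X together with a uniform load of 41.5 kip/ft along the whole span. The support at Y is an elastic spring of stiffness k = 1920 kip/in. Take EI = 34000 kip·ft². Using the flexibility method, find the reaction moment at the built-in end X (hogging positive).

M_X = 960.2 kip·ft

Remove the prop at Y; the released (primary) structure is a cantilever built in at X.
Primary-structure tip deflection at Y by superposition:
  triangular load, peak 40.25 at the fixed end: w₀L⁴/(30EI) = 19643/EI
  UDL 41.5: wL⁴/(8EI) = 75950/EI
  δ_0 = 95594/EI
Flexibility coefficient — unit upward force at Y: δ_{YY} = L³/(3EI) = 443.7/EI.
With EI = 34000 kip·ft²: δ_0 = 2.8116 ft and δ_{YY} = 0.013049 ft/kip.
Compatibility — the spring shortens by R_Y/k under the reaction it provides: δ_0 − R_Y·δ_{YY} = R_Y/k. With 1/k = 1/(1920×12) ft/kip = 0.000043 ft/kip, R_Y = δ_0 / (δ_{YY} + 1/k) = 2.8116 / (0.013049 + 0.000043) = 214.7 kip.
Moment equilibrium about X: M_X = Σ(load moments about X) − R_Y·L = 3322 − 214.7×11 = 960.2 kip·ft.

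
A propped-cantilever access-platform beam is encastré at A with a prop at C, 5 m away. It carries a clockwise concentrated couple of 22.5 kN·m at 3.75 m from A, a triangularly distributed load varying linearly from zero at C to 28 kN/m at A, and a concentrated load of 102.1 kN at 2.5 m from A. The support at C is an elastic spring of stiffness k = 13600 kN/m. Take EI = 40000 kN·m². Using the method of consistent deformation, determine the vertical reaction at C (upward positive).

R_C = 48.79 kN

Remove the prop at C; the released (primary) structure is a cantilever built in at A.
Downward deflection at the released point C due to the loads:
  clockwise couple 22.5 at a = 3.75: M₀a(2L − a)/(2EI) = 263.7/EI
  triangular load, peak 28 at the fixed end: w₀L⁴/(30EI) = 583.3/EI
  point load 102.1 at a = 2.5: Pa²(3L − a)/(6EI) = 1329/EI
  δ_0 = 2176/EI
Flexibility coefficient — unit upward force at C: δ_{CC} = L³/(3EI) = 41.67/EI.
With EI = 40000 kN·m²: δ_0 = 0.054411 m and δ_{CC} = 0.001042 m/kN.
Compatibility — the spring shortens by R_C/k under the reaction it provides: δ_0 − R_C·δ_{CC} = R_C/k. With 1/k = 0.000074 m/kN, R_C = δ_0 / (δ_{CC} + 1/k) = 0.054411 / (0.001042 + 0.000074) = 48.79 kN.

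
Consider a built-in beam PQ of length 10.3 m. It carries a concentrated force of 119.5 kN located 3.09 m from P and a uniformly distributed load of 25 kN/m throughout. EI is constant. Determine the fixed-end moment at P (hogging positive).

Release both end moments; the primary structure is a simply-supported span PQ with redundants M_P and M_Q.
End rotations of the released simple span under the applied load (×1/EI):
  at P: point load 119.5 at a = 3.09: Pab(L + b)/(6LEI) = 754.3/EI
  at Q: point load 119.5 at a = 3.09: Pab(L + a)/(6LEI) = 576.8/EI
  at P: UDL 25: wL³/(24EI) = 1138/EI
  at Q: UDL 25: wL³/(24EI) = 1138/EI
  θ_P0 = 1893/EI,  θ_Q0 = 1715/EI
Flexibility coefficients: a unit moment at one end gives L/(3EI) there and L/(6EI) at the far end, so f₁₁ = f₂₂ = 3.433/EI and f₁₂ = f₂₁ = 1.717/EI.
Compatibility — zero rotation at each built-in end:
  3.433 M_P + 1.717 M_Q = 1893
  1.717 M_P + 3.433 M_Q = 1715
Solving the pair gives M_P = 402 kN·m and M_Q = 298.6 kN·m (hogging).

M_P = 402 kN·m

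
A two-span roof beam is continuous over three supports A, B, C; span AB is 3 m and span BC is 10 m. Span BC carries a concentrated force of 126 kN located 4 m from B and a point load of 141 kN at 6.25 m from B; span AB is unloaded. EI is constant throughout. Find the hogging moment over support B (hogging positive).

Release continuity at B by inserting a hinge; the redundant is the internal moment M_B. The primary structure is two simply-supported spans AB and BC.
Discontinuity in slope at B on the released structure — sum the simple-span end rotations:
  span BC: point load 126 at a = 4: Pab(L + b)/(6LEI) = 806.4/EI
  span BC: point load 141 at a = 6.25: Pab(L + b)/(6LEI) = 757.3/EI
  relative rotation θ_0 = (0 + 1564)/EI = 1564/EI
A unit hogging moment at B produces rotation L₁/(3EI) + L₂/(3EI) = 4.333/EI.
Compatibility: M_B·(L₁+L₂)/(3EI) = θ_0, giving M_B = 360.9 kN·m (hogging).

M_B = 360.9 kN·m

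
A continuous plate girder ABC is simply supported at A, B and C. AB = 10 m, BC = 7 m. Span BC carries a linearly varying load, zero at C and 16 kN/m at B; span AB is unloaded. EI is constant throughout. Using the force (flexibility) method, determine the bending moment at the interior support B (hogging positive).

M_B = 21.52 kN·m

Insert a hinge at B; M_B is the redundant, and each span becomes simply supported.
Discontinuity in slope at B on the released structure — sum the simple-span end rotations:
  span BC: triangular load, peak 16: w₀L³/(45EI) = 122/EI
  relative rotation θ_0 = (0 + 122)/EI = 122/EI
A unit hogging moment at B produces rotation L₁/(3EI) + L₂/(3EI) = 5.667/EI.
Slope continuity at B: θ_0 = M_B·5.667/EI, so M_B = 122/5.667 = 21.52 kN·m (hogging).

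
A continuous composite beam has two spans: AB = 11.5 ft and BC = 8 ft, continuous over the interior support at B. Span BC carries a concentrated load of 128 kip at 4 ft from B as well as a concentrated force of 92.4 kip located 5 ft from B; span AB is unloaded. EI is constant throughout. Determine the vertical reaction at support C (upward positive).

R_C = 105.8 kip

Insert a hinge at B; M_B is the redundant, and each span becomes simply supported.
End slopes at the hinge B, treating each span as simply supported:
  span BC: point load 128 at a = 4: Pab(L + b)/(6LEI) = 512/EI
  span BC: point load 92.4 at a = 5: Pab(L + b)/(6LEI) = 317.6/EI
  relative rotation θ_0 = (0 + 829.6)/EI = 829.6/EI
A unit hogging moment at B produces rotation L₁/(3EI) + L₂/(3EI) = 6.5/EI.
Compatibility: M_B·(L₁+L₂)/(3EI) = θ_0, giving M_B = 127.6 kip·ft (hogging).
Span BC, ΣM about C: R_B^{BC}·8 = 789.2 + 127.6, so R_B^{BC} = 114.6 kip and R_C = 220.4 − 114.6 = 105.8 kip.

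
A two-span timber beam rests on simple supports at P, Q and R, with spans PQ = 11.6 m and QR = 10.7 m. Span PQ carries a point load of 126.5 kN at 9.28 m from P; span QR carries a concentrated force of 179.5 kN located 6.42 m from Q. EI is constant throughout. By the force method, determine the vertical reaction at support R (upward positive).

Take M_Q as the redundant. Released structure: two simple spans PQ and QR with a hinge at Q.
Discontinuity in slope at Q on the released structure — sum the simple-span end rotations:
  span PQ: point load 126.5 at a = 9.28: Pab(L + a)/(6LEI) = 817/EI
  span QR: point load 179.5 at a = 6.42: Pab(L + b)/(6LEI) = 1151/EI
  relative rotation θ_0 = (817 + 1151)/EI = 1968/EI
A unit hogging moment at Q produces rotation L₁/(3EI) + L₂/(3EI) = 7.433/EI.
Compatibility: M_Q·(L₁+L₂)/(3EI) = θ_0, giving M_Q = 264.7 kN·m (hogging).
Span QR, ΣM about R: R_Q^{QR}·10.7 = 768.3 + 264.7, so R_Q^{QR} = 96.54 kN and R_R = 179.5 − 96.54 = 82.96 kN.

R_R = 82.96 kN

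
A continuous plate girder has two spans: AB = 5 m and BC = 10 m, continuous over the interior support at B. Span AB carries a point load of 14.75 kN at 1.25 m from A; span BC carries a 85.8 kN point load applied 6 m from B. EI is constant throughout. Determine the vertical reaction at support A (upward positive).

Insert a hinge at B; M_B is the redundant, and each span becomes simply supported.
Rotations at B on the released spans (each span's end-slope, ×1/EI):
  span AB: point load 14.75 at a = 1.25: Pab(L + a)/(6LEI) = 14.4/EI
  span BC: point load 85.8 at a = 6: Pab(L + b)/(6LEI) = 480.5/EI
  relative rotation θ_0 = (14.4 + 480.5)/EI = 494.9/EI
A unit hogging moment at B produces rotation L₁/(3EI) + L₂/(3EI) = 5/EI.
Slope continuity at B: θ_0 = M_B·5/EI, so M_B = 494.9/5 = 98.98 kN·m (hogging).
Span AB, ΣM about A with M_B applied at B: R_B^{AB}·5 = 18.44 + 98.98, so R_B^{AB} = 23.48 kN and R_A = 14.75 − 23.48 = -8.733 kN.

R_A = -8.733 kN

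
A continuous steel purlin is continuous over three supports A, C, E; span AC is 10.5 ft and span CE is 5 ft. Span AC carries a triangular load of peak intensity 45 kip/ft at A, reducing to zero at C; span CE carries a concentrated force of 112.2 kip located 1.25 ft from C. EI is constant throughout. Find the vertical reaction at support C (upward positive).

R_C = 229.5 kip

Release continuity at C by inserting a hinge; the redundant is the internal moment M_C. The primary structure is two simply-supported spans AC and CE.
End slopes at the hinge C, treating each span as simply supported:
  span AC: triangular load, peak 45: 7w₀L³/(360EI) = 1013/EI
  span CE: point load 112.2 at a = 1.25: Pab(L + b)/(6LEI) = 153.4/EI
  relative rotation θ_0 = (1013 + 153.4)/EI = 1166/EI
A unit hogging moment at C produces rotation L₁/(3EI) + L₂/(3EI) = 5.167/EI.
Slope continuity at C: θ_0 = M_C·5.167/EI, so M_C = 1166/5.167 = 225.7 kip·ft (hogging).
Span AC, ΣM about A with M_C applied at C: R_C^{AC}·10.5 = 826.9 + 225.7, so R_C^{AC} = 100.2 kip and R_A = 236.2 − 100.2 = 136 kip.
Span CE, ΣM about E: R_C^{CE}·5 = 420.8 + 225.7, so R_C^{CE} = 129.3 kip and R_E = 112.2 − 129.3 = -17.1 kip.
R_C = 100.2 + 129.3 = 229.5 kip.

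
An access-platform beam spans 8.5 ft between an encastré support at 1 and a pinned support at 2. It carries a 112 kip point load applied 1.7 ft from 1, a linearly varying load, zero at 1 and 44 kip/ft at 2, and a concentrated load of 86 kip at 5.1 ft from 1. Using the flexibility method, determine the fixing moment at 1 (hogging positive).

M_1 = 445.3 kip·ft

Choose R_2 as the redundant. The primary structure is the cantilever fixed at 1.
Primary-structure tip deflection at 2 by superposition:
  point load 112 at a = 1.7: Pa²(3L − a)/(6EI) = 1284/EI
  triangular load, peak 44 at the free end: 11w₀L⁴/(120EI) = 21054/EI
  point load 86 at a = 5.1: Pa²(3L − a)/(6EI) = 7605/EI
  δ_0 = 29944/EI
Tip deflection under a unit load at 2: L³/(3EI) = 204.7/EI.
The prop prevents deflection at 2: R_2 = δ_0/δ_{22} = 29944/204.7 = 146.3 kip.
Moment equilibrium about 1: M_1 = Σ(load moments about 1) − R_2·L = 1689 − 146.3×8.5 = 445.3 kip·ft.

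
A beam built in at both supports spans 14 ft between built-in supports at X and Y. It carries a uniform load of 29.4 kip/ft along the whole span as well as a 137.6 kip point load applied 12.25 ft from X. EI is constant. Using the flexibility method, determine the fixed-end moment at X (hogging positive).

Release both end moments; the primary structure is a simply-supported span XY with redundants M_X and M_Y.
On the primary (simply-supported) span, the end slopes from the loading are:
  at X: UDL 29.4: wL³/(24EI) = 3361/EI
  at Y: UDL 29.4: wL³/(24EI) = 3361/EI
  at X: point load 137.6 at a = 12.25: Pab(L + b)/(6LEI) = 553.1/EI
  at Y: point load 137.6 at a = 12.25: Pab(L + a)/(6LEI) = 921.8/EI
  θ_X0 = 3914/EI,  θ_Y0 = 4283/EI
Flexibility coefficients: a unit moment at one end gives L/(3EI) there and L/(6EI) at the far end, so f₁₁ = f₂₂ = 4.667/EI and f₁₂ = f₂₁ = 2.333/EI.
Compatibility — zero rotation at each built-in end:
  4.667 M_X + 2.333 M_Y = 3914
  2.333 M_X + 4.667 M_Y = 4283
Solving the pair gives M_X = 506.5 kip·ft and M_Y = 664.6 kip·ft (hogging).

M_X = 506.5 kip·ft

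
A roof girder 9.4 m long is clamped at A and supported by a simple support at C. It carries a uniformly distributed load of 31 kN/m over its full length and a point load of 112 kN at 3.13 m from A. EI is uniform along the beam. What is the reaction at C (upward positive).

Choose R_C as the redundant. The primary structure is the cantilever fixed at A.
Deflection at C on the released cantilever, summing each load's contribution:
  UDL 31: wL⁴/(8EI) = 30254/EI
  point load 112 at a = 3.13: Pa²(3L − a)/(6EI) = 4585/EI
  δ_0 = 34839/EI
Flexibility coefficient — unit upward force at C: δ_{CC} = L³/(3EI) = 276.9/EI.
Compatibility at C: δ_0 − R_C·δ_{CC} = 0, so R_C = 34839/276.9 = 125.8 kN.

R_C = 125.8 kN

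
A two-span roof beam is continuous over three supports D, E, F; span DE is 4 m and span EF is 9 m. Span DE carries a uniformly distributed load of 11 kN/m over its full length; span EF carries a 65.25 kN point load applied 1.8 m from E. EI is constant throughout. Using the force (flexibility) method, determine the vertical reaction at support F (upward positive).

R_F = 5.793 kN

Take M_E as the redundant. Released structure: two simple spans DE and EF with a hinge at E.
End slopes at the hinge E, treating each span as simply supported:
  span DE: UDL 11: wL³/(24EI) = 29.33/EI
  span EF: point load 65.25 at a = 1.8: Pab(L + b)/(6LEI) = 253.7/EI
  relative rotation θ_0 = (29.33 + 253.7)/EI = 283/EI
A unit hogging moment at E produces rotation L₁/(3EI) + L₂/(3EI) = 4.333/EI.
Slope continuity at E: θ_0 = M_E·4.333/EI, so M_E = 283/4.333 = 65.31 kN·m (hogging).
Span EF, ΣM about F: R_E^{EF}·9 = 469.8 + 65.31, so R_E^{EF} = 59.46 kN and R_F = 65.25 − 59.46 = 5.793 kN.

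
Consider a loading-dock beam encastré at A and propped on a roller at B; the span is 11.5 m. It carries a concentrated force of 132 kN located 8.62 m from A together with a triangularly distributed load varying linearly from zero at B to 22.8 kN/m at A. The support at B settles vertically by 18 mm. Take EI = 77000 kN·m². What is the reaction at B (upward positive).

Release the roller at B. Primary structure: cantilever fixed at A.
Primary-structure tip deflection at B by superposition:
  point load 132 at a = 8.62: Pa²(3L − a)/(6EI) = 42306/EI
  triangular load, peak 22.8 at the fixed end: w₀L⁴/(30EI) = 13292/EI
  δ_0 = 55598/EI
Flexibility coefficient — unit upward force at B: δ_{BB} = L³/(3EI) = 507/EI.
With EI = 77000 kN·m²: δ_0 = 0.72206 m and δ_{BB} = 0.006584 m/kN.
Compatibility — the beam at B must follow the support down by 0.018 m: δ_0 − R_B·δ_{BB} = 0.018, so R_B = (0.72206 − 0.018)/0.006584 = 106.9 kN.

R_B = 106.9 kN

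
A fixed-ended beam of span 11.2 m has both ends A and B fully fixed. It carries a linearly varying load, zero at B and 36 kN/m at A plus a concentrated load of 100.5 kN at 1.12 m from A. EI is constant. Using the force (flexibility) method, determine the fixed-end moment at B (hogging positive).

M_B = 160.7 kN·m

Take the two fixed-end moments M_A, M_B as redundants; the released structure is the simple span AB.
End rotations of the released simple span under the applied load (×1/EI):
  at A: triangular load, peak 36: w₀L³/(45EI) = 1124/EI
  at B: triangular load, peak 36: 7w₀L³/(360EI) = 983.4/EI
  at A: point load 100.5 at a = 1.12: Pab(L + b)/(6LEI) = 359.3/EI
  at B: point load 100.5 at a = 1.12: Pab(L + a)/(6LEI) = 208/EI
  θ_A0 = 1483/EI,  θ_B0 = 1191/EI
Flexibility coefficients: a unit moment at one end gives L/(3EI) there and L/(6EI) at the far end, so f₁₁ = f₂₂ = 3.733/EI and f₁₂ = f₂₁ = 1.867/EI.
Compatibility — zero rotation at each built-in end:
  3.733 M_A + 1.867 M_B = 1483
  1.867 M_A + 3.733 M_B = 1191
Solving the pair gives M_A = 317 kN·m and M_B = 160.7 kN·m (hogging).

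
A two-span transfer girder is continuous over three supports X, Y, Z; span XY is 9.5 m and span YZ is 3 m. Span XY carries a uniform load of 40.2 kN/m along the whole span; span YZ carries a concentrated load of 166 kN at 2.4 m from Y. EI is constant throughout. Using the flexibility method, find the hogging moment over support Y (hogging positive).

M_Y = 356.1 kN·m

Release continuity at Y by inserting a hinge; the redundant is the internal moment M_Y. The primary structure is two simply-supported spans XY and YZ.
End slopes at the hinge Y, treating each span as simply supported:
  span XY: UDL 40.2: wL³/(24EI) = 1436/EI
  span YZ: point load 166 at a = 2.4: Pab(L + b)/(6LEI) = 47.81/EI
  relative rotation θ_0 = (1436 + 47.81)/EI = 1484/EI
A unit hogging moment at Y produces rotation L₁/(3EI) + L₂/(3EI) = 4.167/EI.
Slope continuity at Y: θ_0 = M_Y·4.167/EI, so M_Y = 1484/4.167 = 356.1 kN·m (hogging).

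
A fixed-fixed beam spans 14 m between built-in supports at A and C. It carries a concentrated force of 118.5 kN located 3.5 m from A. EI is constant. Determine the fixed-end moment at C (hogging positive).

M_C = 77.77 kN·m

Release both end moments; the primary structure is a simply-supported span AC with redundants M_A and M_C.
On the primary (simply-supported) span, the end slopes from the loading are:
  at A: point load 118.5 at a = 3.5: Pab(L + b)/(6LEI) = 1270/EI
  at C: point load 118.5 at a = 3.5: Pab(L + a)/(6LEI) = 907.3/EI
  θ_A0 = 1270/EI,  θ_C0 = 907.3/EI
Flexibility coefficients: a unit moment at one end gives L/(3EI) there and L/(6EI) at the far end, so f₁₁ = f₂₂ = 4.667/EI and f₁₂ = f₂₁ = 2.333/EI.
Compatibility — zero rotation at each built-in end:
  4.667 M_A + 2.333 M_C = 1270
  2.333 M_A + 4.667 M_C = 907.3
Solving the pair gives M_A = 233.3 kN·m and M_C = 77.77 kN·m (hogging).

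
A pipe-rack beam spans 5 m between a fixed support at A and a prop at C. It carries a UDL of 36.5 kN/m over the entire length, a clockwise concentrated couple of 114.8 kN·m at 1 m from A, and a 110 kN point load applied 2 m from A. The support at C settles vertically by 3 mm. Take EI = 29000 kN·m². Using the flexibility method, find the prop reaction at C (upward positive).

R_C = 101.6 kN

Choose R_C as the redundant. The primary structure is the cantilever fixed at A.
Free-end deflection of the primary structure under the applied loading (downward +):
  UDL 36.5: wL⁴/(8EI) = 2852/EI
  clockwise couple 114.8 at a = 1: M₀a(2L − a)/(2EI) = 516.6/EI
  point load 110 at a = 2: Pa²(3L − a)/(6EI) = 953.3/EI
  δ_0 = 4321/EI
Tip deflection under a unit load at C: L³/(3EI) = 41.67/EI.
With EI = 29000 kN·m²: δ_0 = 0.14902 m and δ_{CC} = 0.001437 m/kN.
Compatibility — the beam at C must follow the support down by 0.003 m: δ_0 − R_C·δ_{CC} = 0.003, so R_C = (0.14902 − 0.003)/0.001437 = 101.6 kN.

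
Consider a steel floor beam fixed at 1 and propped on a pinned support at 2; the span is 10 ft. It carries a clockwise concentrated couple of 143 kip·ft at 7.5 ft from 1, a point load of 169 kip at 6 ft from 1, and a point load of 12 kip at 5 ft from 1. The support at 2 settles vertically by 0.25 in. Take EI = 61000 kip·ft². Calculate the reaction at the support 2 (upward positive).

R_2 = 93.05 kip

Release the roller at 2. Primary structure: cantilever fixed at 1.
Downward deflection at the released point 2 due to the loads:
  clockwise couple 143 at a = 7.5: M₀a(2L − a)/(2EI) = 6703/EI
  point load 169 at a = 6: Pa²(3L − a)/(6EI) = 24336/EI
  point load 12 at a = 5: Pa²(3L − a)/(6EI) = 1250/EI
  δ_0 = 32289/EI
Tip deflection under a unit load at 2: L³/(3EI) = 333.3/EI.
With EI = 61000 kip·ft²: δ_0 = 0.52933 ft and δ_{22} = 0.005464 ft/kip.
Compatibility — the beam at 2 must follow the support down by 0.02083 ft: δ_0 − R_2·δ_{22} = 0.02083, so R_2 = (0.52933 − 0.02083)/0.005464 = 93.05 kip.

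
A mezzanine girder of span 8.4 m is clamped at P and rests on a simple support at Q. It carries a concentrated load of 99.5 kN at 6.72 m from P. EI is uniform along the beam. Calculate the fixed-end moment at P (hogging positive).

M_P = 80.24 kN·m

Release the roller at Q. Primary structure: cantilever fixed at P.
Free-end deflection of the primary structure under the applied loading (downward +):
  point load 99.5 at a = 6.72: Pa²(3L − a)/(6EI) = 13839/EI
Tip deflection under a unit load at Q: L³/(3EI) = 197.6/EI.
The prop prevents deflection at Q: R_Q = δ_0/δ_{QQ} = 13839/197.6 = 70.05 kN.
Moment equilibrium about P: M_P = Σ(load moments about P) − R_Q·L = 668.6 − 70.05×8.4 = 80.24 kN·m.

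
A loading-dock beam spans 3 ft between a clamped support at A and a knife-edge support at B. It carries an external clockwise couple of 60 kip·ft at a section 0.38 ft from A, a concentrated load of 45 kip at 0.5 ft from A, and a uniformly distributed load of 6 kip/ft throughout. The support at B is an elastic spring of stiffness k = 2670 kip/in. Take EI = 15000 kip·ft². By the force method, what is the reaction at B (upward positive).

Release the roller at B. Primary structure: cantilever fixed at A.
Free-end deflection of the primary structure under the applied loading (downward +):
  clockwise couple 60 at a = 0.38: M₀a(2L − a)/(2EI) = 64.07/EI
  point load 45 at a = 0.5: Pa²(3L − a)/(6EI) = 15.94/EI
  UDL 6: wL⁴/(8EI) = 60.75/EI
  δ_0 = 140.8/EI
Flexibility coefficient — unit upward force at B: δ_{BB} = L³/(3EI) = 9/EI.
With EI = 15000 kip·ft²: δ_0 = 0.009384 ft and δ_{BB} = 0.0006 ft/kip.
Compatibility — the spring shortens by R_B/k under the reaction it provides: δ_0 − R_B·δ_{BB} = R_B/k. With 1/k = 1/(2670×12) ft/kip = 0.000031 ft/kip, R_B = δ_0 / (δ_{BB} + 1/k) = 0.009384 / (0.0006 + 0.000031) = 14.87 kip.

R_B = 14.87 kip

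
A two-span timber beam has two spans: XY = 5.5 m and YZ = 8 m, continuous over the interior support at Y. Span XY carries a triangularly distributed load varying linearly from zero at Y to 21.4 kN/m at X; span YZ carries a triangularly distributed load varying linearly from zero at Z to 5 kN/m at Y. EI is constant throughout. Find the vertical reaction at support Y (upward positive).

R_Y = 41.55 kN

Release continuity at Y by inserting a hinge; the redundant is the internal moment M_Y. The primary structure is two simply-supported spans XY and YZ.
Rotations at Y on the released spans (each span's end-slope, ×1/EI):
  span XY: triangular load, peak 21.4: 7w₀L³/(360EI) = 69.23/EI
  span YZ: triangular load, peak 5: w₀L³/(45EI) = 56.89/EI
  relative rotation θ_0 = (69.23 + 56.89)/EI = 126.1/EI
A unit hogging moment at Y produces rotation L₁/(3EI) + L₂/(3EI) = 4.5/EI.
Slope continuity at Y: θ_0 = M_Y·4.5/EI, so M_Y = 126.1/4.5 = 28.03 kN·m (hogging).
Span XY, ΣM about X with M_Y applied at Y: R_Y^{XY}·5.5 = 107.9 + 28.03, so R_Y^{XY} = 24.71 kN and R_X = 58.85 − 24.71 = 34.14 kN.
Span YZ, ΣM about Z: R_Y^{YZ}·8 = 106.7 + 28.03, so R_Y^{YZ} = 16.84 kN and R_Z = 20 − 16.84 = 3.163 kN.
R_Y = 24.71 + 16.84 = 41.55 kN.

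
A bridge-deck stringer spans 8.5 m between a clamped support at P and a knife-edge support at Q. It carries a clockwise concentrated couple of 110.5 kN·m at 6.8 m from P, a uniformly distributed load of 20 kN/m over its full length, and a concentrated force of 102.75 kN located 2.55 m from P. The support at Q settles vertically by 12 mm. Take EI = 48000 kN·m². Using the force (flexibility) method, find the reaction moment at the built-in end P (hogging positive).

M_P = 311.8 kN·m

Choose R_Q as the redundant. The primary structure is the cantilever fixed at P.
Primary-structure tip deflection at Q by superposition:
  clockwise couple 110.5 at a = 6.8: M₀a(2L − a)/(2EI) = 3832/EI
  UDL 20: wL⁴/(8EI) = 13050/EI
  point load 102.75 at a = 2.55: Pa²(3L − a)/(6EI) = 2556/EI
  δ_0 = 19438/EI
Flexibility coefficient — unit upward force at Q: δ_{QQ} = L³/(3EI) = 204.7/EI.
With EI = 48000 kN·m²: δ_0 = 0.40496 m and δ_{QQ} = 0.004265 m/kN.
Compatibility — the beam at Q must follow the support down by 0.012 m: δ_0 − R_Q·δ_{QQ} = 0.012, so R_Q = (0.40496 − 0.012)/0.004265 = 92.14 kN.
Moment equilibrium about P: M_P = Σ(load moments about P) − R_Q·L = 1095 − 92.14×8.5 = 311.8 kN·m.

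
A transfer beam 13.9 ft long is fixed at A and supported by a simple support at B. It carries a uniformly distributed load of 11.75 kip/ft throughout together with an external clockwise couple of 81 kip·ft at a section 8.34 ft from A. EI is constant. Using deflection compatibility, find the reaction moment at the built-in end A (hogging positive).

Remove the prop at B; the released (primary) structure is a cantilever built in at A.
Deflection at B on the released cantilever, summing each load's contribution:
  UDL 11.75: wL⁴/(8EI) = 54829/EI
  clockwise couple 81 at a = 8.34: M₀a(2L − a)/(2EI) = 6573/EI
  δ_0 = 61402/EI
Tip deflection under a unit load at B: L³/(3EI) = 895.2/EI.
Compatibility at B: δ_0 − R_B·δ_{BB} = 0, so R_B = 61402/895.2 = 68.59 kip.
Moment equilibrium about A: M_A = Σ(load moments about A) − R_B·L = 1216 − 68.59×13.9 = 262.7 kip·ft.

M_A = 262.7 kip·ft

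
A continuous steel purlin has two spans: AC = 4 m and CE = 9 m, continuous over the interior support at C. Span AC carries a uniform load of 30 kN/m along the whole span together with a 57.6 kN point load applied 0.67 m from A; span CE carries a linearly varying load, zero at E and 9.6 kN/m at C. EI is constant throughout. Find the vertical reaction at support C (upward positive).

R_C = 120.2 kN

Insert a hinge at C; M_C is the redundant, and each span becomes simply supported.
Discontinuity in slope at C on the released structure — sum the simple-span end rotations:
  span AC: UDL 30: wL³/(24EI) = 80/EI
  span AC: point load 57.6 at a = 0.67: Pab(L + a)/(6LEI) = 25.01/EI
  span CE: triangular load, peak 9.6: w₀L³/(45EI) = 155.5/EI
  relative rotation θ_0 = (105 + 155.5)/EI = 260.5/EI
A unit hogging moment at C produces rotation L₁/(3EI) + L₂/(3EI) = 4.333/EI.
Compatibility: M_C·(L₁+L₂)/(3EI) = θ_0, giving M_C = 60.12 kN·m (hogging).
Span AC, ΣM about A with M_C applied at C: R_C^{AC}·4 = 278.6 + 60.12, so R_C^{AC} = 84.68 kN and R_A = 177.6 − 84.68 = 92.92 kN.
Span CE, ΣM about E: R_C^{CE}·9 = 259.2 + 60.12, so R_C^{CE} = 35.48 kN and R_E = 43.2 − 35.48 = 7.72 kN.
R_C = 84.68 + 35.48 = 120.2 kN.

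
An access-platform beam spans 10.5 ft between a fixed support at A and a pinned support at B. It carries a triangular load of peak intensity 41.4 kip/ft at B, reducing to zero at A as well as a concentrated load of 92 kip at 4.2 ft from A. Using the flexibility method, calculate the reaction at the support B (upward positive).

R_B = 138.7 kip

Release the roller at B. Primary structure: cantilever fixed at A.
Free-end deflection of the primary structure under the applied loading (downward +):
  triangular load, peak 41.4 at the free end: 11w₀L⁴/(120EI) = 46128/EI
  point load 92 at a = 4.2: Pa²(3L − a)/(6EI) = 7384/EI
  δ_0 = 53513/EI
Flexibility coefficient — unit upward force at B: δ_{BB} = L³/(3EI) = 385.9/EI.
Compatibility at B: δ_0 − R_B·δ_{BB} = 0, so R_B = 53513/385.9 = 138.7 kip.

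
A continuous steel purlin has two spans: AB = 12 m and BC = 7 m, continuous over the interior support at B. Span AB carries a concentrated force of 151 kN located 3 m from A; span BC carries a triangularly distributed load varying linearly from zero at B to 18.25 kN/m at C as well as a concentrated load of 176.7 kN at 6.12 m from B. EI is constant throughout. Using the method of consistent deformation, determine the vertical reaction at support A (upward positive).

R_A = 98.12 kN

Release continuity at B by inserting a hinge; the redundant is the internal moment M_B. The primary structure is two simply-supported spans AB and BC.
Rotations at B on the released spans (each span's end-slope, ×1/EI):
  span AB: point load 151 at a = 3: Pab(L + a)/(6LEI) = 849.4/EI
  span BC: triangular load, peak 18.25: 7w₀L³/(360EI) = 121.7/EI
  span BC: point load 176.7 at a = 6.12: Pab(L + b)/(6LEI) = 178.5/EI
  relative rotation θ_0 = (849.4 + 300.3)/EI = 1150/EI
A unit hogging moment at B produces rotation L₁/(3EI) + L₂/(3EI) = 6.333/EI.
Slope continuity at B: θ_0 = M_B·6.333/EI, so M_B = 1150/6.333 = 181.5 kN·m (hogging).
Span AB, ΣM about A with M_B applied at B: R_B^{AB}·12 = 453 + 181.5, so R_B^{AB} = 52.88 kN and R_A = 151 − 52.88 = 98.12 kN.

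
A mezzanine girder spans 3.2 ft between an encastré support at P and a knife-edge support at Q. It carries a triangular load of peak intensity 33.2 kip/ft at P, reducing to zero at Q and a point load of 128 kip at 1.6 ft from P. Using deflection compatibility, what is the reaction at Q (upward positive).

R_Q = 50.62 kip

Remove the prop at Q; the released (primary) structure is a cantilever built in at P.
Free-end deflection of the primary structure under the applied loading (downward +):
  triangular load, peak 33.2 at the fixed end: w₀L⁴/(30EI) = 116/EI
  point load 128 at a = 1.6: Pa²(3L − a)/(6EI) = 436.9/EI
  δ_0 = 552.9/EI
Flexibility coefficient — unit upward force at Q: δ_{QQ} = L³/(3EI) = 10.92/EI.
The prop prevents deflection at Q: R_Q = δ_0/δ_{QQ} = 552.9/10.92 = 50.62 kip.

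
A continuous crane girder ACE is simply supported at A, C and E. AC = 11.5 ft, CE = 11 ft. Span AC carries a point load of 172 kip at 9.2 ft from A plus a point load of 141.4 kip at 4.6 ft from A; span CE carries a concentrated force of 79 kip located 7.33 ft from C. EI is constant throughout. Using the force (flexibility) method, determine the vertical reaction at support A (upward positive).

R_A = 88.96 kip

Insert a hinge at C; M_C is the redundant, and each span becomes simply supported.
End slopes at the hinge C, treating each span as simply supported:
  span AC: point load 172 at a = 9.2: Pab(L + a)/(6LEI) = 1092/EI
  span AC: point load 141.4 at a = 4.6: Pab(L + a)/(6LEI) = 1047/EI
  span CE: point load 79 at a = 7.33: Pab(L + b)/(6LEI) = 472.4/EI
  relative rotation θ_0 = (2139 + 472.4)/EI = 2611/EI
A unit hogging moment at C produces rotation L₁/(3EI) + L₂/(3EI) = 7.5/EI.
Slope continuity at C: θ_0 = M_C·7.5/EI, so M_C = 2611/7.5 = 348.2 kip·ft (hogging).
Span AC, ΣM about A with M_C applied at C: R_C^{AC}·11.5 = 2233 + 348.2, so R_C^{AC} = 224.4 kip and R_A = 313.4 − 224.4 = 88.96 kip.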